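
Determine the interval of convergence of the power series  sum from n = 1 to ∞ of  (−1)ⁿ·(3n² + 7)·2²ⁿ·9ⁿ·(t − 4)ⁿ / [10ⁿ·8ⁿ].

(16/9, 56/9)

The ratio of consecutive coefficients is [(3(n+1)² + 7)/(3n² + 7)] · 4·9/(10·8) → 9/20.
Hence the series converges for |t − 4| < 1/(9/20) = 20/9, so the radius of convergence is 20/9.
When t = 56/9, the n-th term does not approach 0; divergence by the term test.
At t = 16/9: the terms have absolute value of order n², which does not tend to 0, so the series diverges by the divergence test.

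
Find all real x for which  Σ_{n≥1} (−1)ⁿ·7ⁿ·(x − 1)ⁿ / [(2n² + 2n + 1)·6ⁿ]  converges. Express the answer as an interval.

[1/7, 13/7]

Apply the ratio test: |a_{n+1}| / |a_n| = [(2n² + 2n + 1)/(2(n+1)² + 2(n+1) + 1)] · 7/6, which tends to 7/6 as n → ∞.
Convergence for |x − 1| · 7/6 < 1, i.e. |x − 1| < 6/7. So R = 6/7.
Endpoint x = 13/7: absolute convergence follows by limit comparison with Σ 1/n².
When x = 1/7, absolute convergence follows by limit comparison with Σ 1/n².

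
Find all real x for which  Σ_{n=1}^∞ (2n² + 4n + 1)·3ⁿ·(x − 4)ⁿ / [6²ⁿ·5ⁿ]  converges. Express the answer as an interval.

Apply the ratio test: |a_{n+1}| / |a_n| = [(2(n+1)² + 4(n+1) + 1)/(2n² + 4n + 1)] · 3/(36·5), which tends to 1/60 as n → ∞.
Thus R = 1/(1/60) = 60.
At x = 64: the terms do not tend to 0, so the series diverges.
When x = -56, the terms do not tend to 0, so the series diverges.

(-56, 64)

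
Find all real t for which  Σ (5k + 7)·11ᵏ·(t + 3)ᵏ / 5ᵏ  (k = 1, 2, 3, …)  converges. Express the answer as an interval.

Ratio test: |a_{k+1}/a_k| = [(5(k+1) + 7)/(5k + 7)] · 11/5 → 11/5 as k → ∞.
Convergence for |t + 3| · 11/5 < 1, i.e. |t + 3| < 5/11. So R = 5/11.
Check t = -28/11: the k-th term does not approach 0; divergence by the term test.
When t = -38/11, the terms do not tend to 0, so the series diverges.

(-38/11, -28/11)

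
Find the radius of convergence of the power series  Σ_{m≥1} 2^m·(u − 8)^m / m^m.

R = ∞

Root test: |a_m|^(1/m) = 2/m → 0.
The limit is 0 for every u, so R = ∞.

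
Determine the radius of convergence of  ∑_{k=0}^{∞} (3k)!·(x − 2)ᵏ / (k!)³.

Apply the ratio test: |a_{k+1}| / |a_k| = (3k+1)·(3k+2)·(3k+3)/(k+1)³, which tends to 27 as k → ∞.
The series converges when 27 · |x − 2| < 1, giving R = 1/27.

R = 1/27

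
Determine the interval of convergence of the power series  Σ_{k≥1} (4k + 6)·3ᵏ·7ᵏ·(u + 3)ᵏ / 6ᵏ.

Ratio test: |a_{k+1}/a_k| = [(4(k+1) + 6)/(4k + 6)] · 3·7/6 → 7/2 as k → ∞.
Hence the series converges for |u + 3| < 1/(7/2) = 2/7, so the radius of convergence is 2/7.
At u = -19/7: the k-th term does not approach 0; divergence by the term test.
Check u = -23/7: the terms do not tend to 0, so the series diverges.

(-23/7, -19/7)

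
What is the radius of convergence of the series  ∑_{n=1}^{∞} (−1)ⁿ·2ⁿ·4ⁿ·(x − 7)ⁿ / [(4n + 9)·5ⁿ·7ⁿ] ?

R = 35/8

By the ratio test, |a_{n+1}/a_n| = [(4n + 9)/(4(n+1) + 9)] · 2·4/(5·7) → 8/35.
Hence the series converges for |x − 7| < 1/(8/35) = 35/8, so the radius of convergence is 35/8.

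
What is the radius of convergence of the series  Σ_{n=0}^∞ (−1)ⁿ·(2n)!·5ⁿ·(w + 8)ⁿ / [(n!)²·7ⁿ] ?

By the ratio test, |a_{n+1}/a_n| = (2n+1)·(2n+2)/(n+1)² · 5/7 → 20/7.
Hence the series converges for |w + 8| < 1/(20/7) = 7/20, so the radius of convergence is 7/20.

R = 7/20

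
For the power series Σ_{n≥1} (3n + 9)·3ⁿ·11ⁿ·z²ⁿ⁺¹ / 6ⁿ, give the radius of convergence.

R = √22/11

By the ratio test, |a_{n+1}/a_n| = [(3(n+1) + 9)/(3n + 9)] · 3·11/6 → 11/2.
Writing y = z², the series in y has radius 2/11, so |z| < √(2/11) and R = √22/11.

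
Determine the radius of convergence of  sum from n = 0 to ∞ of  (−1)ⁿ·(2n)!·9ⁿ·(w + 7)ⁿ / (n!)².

Ratio test: |a_{n+1}/a_n| = (2n+1)·(2n+2)/(n+1)² · 9 → 36 as n → ∞.
The series converges when 36 · |w + 7| < 1, giving R = 1/36.

R = 1/36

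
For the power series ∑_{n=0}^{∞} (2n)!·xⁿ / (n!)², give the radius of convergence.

R = 1/4

The ratio of consecutive coefficients is (2n+1)·(2n+2)/(n+1)² → 4.
Hence the series converges for |x| < 1/(4) = 1/4, so the radius of convergence is 1/4.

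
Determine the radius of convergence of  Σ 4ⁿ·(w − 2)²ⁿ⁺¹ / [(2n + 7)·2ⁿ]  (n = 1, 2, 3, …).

R = √2/2

By the ratio test, |a_{n+1}/a_n| = [(2n + 7)/(2(n+1) + 7)] · 4/2 → 2.
Since the exponent of (w − 2) increases by 2 each term, convergence requires |w − 2|² < 1/2, hence R = √2/2.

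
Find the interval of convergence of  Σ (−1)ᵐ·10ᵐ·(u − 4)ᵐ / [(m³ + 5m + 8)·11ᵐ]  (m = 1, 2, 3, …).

[29/10, 51/10]

Ratio test: |a_{m+1}/a_m| = [(m³ + 5m + 8)/((m+1)³ + 5(m+1) + 8)] · 10/11 → 10/11 as m → ∞.
Hence the series converges for |u − 4| < 1/(10/11) = 11/10, so the radius of convergence is 11/10.
Check u = 51/10: absolute convergence follows by limit comparison with Σ 1/m³.
At u = 29/10: absolute convergence follows by limit comparison with Σ 1/m³.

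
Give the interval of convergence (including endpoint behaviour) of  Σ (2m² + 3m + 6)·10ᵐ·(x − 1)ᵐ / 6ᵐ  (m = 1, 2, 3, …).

By the ratio test, |a_{m+1}/a_m| = [(2(m+1)² + 3(m+1) + 6)/(2m² + 3m + 6)] · 10/6 → 5/3.
Hence the series converges for |x − 1| < 1/(5/3) = 3/5, so the radius of convergence is 3/5.
At x = 8/5: the terms do not tend to 0, so the series diverges.
When x = 2/5, the terms do not tend to 0, so the series diverges.

(2/5, 8/5)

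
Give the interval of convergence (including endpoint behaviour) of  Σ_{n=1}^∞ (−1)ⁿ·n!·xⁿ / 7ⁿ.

{0}

The ratio of consecutive coefficients is (n+1) · 1/7 → ∞.
The ratio grows without bound, so the series diverges whenever x ≠ 0; it converges only at x = 0. R = 0.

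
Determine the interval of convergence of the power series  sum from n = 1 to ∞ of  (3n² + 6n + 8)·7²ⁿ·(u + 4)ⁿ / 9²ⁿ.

(-277/49, -115/49)

The ratio of consecutive coefficients is [(3(n+1)² + 6(n+1) + 8)/(3n² + 6n + 8)] · 49/81 → 49/81.
Thus R = 1/(49/81) = 81/49.
Check u = -115/49: the n-th term does not approach 0; divergence by the term test.
Endpoint u = -277/49: the terms have absolute value of order n², which does not tend to 0, so the series diverges by the divergence test.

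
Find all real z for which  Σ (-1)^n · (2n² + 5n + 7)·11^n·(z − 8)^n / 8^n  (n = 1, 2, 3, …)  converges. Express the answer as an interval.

(80/11, 96/11)

The ratio of consecutive coefficients is [(2(n+1)² + 5(n+1) + 7)/(2n² + 5n + 7)] · 11/8 → 11/8.
Thus R = 1/(11/8) = 8/11.
At z = 96/11: the n-th term does not approach 0; divergence by the term test.
When z = 80/11, the n-th term does not approach 0; divergence by the term test.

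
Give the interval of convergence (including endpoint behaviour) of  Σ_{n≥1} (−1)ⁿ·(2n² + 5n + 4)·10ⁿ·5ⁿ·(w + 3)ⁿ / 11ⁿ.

(-161/50, -139/50)

By the ratio test, |a_{n+1}/a_n| = [(2(n+1)² + 5(n+1) + 4)/(2n² + 5n + 4)] · 10·5/11 → 50/11.
The series converges when 50/11 · |w + 3| < 1, giving R = 11/50.
Check w = -139/50: the terms have absolute value of order n², which does not tend to 0, so the series diverges by the divergence test.
When w = -161/50, the n-th term does not approach 0; divergence by the term test.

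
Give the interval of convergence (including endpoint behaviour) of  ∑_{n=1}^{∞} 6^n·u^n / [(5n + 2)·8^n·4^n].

The ratio of consecutive coefficients is [(5n + 2)/(5(n+1) + 2)] · 6/(8·4) → 3/16.
The series converges when 3/16 · |u| < 1, giving R = 16/3.
At u = 16/3: the terms behave like c/n; limit comparison with the harmonic series gives divergence.
When u = -16/3, convergence follows from the alternating series test (terms decrease monotonically to 0).

[-16/3, 16/3)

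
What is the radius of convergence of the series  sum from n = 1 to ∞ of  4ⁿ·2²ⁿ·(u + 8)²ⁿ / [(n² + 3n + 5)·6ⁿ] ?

Ratio test: |a_{n+1}/a_n| = [(n² + 3n + 5)/((n+1)² + 3(n+1) + 5)] · 4·4/6 → 8/3 as n → ∞.
Successive powers of (u + 8) differ by 2, so the series converges when |u + 8|² · 8/3 < 1, i.e. |u + 8| < √(3/8). So R = √6/4.

R = √6/4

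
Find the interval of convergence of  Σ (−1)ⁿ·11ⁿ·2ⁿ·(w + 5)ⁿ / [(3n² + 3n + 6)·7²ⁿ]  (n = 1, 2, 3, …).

Apply the ratio test: |a_{n+1}| / |a_n| = [(3n² + 3n + 6)/(3(n+1)² + 3(n+1) + 6)] · 11·2/49, which tends to 22/49 as n → ∞.
Hence the series converges for |w + 5| < 1/(22/49) = 49/22, so the radius of convergence is 49/22.
Endpoint w = -61/22: the series is dominated by a constant times Σ 1/n², which converges (p = 2 > 1).
Check w = -159/22: the terms are on the order of 1/n², so the series converges absolutely by comparison with the p-series (p = 2 > 1).

[-159/22, -61/22]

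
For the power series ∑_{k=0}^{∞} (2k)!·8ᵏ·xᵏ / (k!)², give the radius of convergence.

The ratio of consecutive coefficients is (2k+1)·(2k+2)/(k+1)² · 8 → 32.
Hence the series converges for |x| < 1/(32) = 1/32, so the radius of convergence is 1/32.

R = 1/32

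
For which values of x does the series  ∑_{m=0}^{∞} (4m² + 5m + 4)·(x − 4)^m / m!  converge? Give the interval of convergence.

Apply the ratio test: |a_{m+1}| / |a_m| = (4(m+1)² + 5(m+1) + 4)/(4m² + 5m + 4) · 1/(m+1), which tends to 0 as m → ∞.
The limit is 0, so the series converges for all x; R = ∞.

(−∞, ∞)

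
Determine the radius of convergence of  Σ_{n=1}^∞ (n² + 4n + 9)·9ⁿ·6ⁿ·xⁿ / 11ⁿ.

R = 11/54

The ratio of consecutive coefficients is [((n+1)² + 4(n+1) + 9)/(n² + 4n + 9)] · 9·6/11 → 54/11.
The series converges when 54/11 · |x| < 1, giving R = 11/54.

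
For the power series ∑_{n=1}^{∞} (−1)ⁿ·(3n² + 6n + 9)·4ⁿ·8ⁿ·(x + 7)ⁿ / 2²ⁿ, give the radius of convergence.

The ratio of consecutive coefficients is [(3(n+1)² + 6(n+1) + 9)/(3n² + 6n + 9)] · 4·8/4 → 8.
Convergence for |x + 7| · 8 < 1, i.e. |x + 7| < 1/8. So R = 1/8.

R = 1/8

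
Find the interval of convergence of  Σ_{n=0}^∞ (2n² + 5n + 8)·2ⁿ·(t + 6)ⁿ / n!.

By the ratio test, |a_{n+1}/a_n| = (2(n+1)² + 5(n+1) + 8)/(2n² + 5n + 8) · 2 · 1/(n+1) → 0.
The ratio tends to 0 regardless of t, hence R = ∞.

(−∞, ∞)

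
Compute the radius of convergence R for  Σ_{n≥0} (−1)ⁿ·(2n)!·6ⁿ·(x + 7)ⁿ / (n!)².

R = 1/24

Apply the ratio test: |a_{n+1}| / |a_n| = (2n+1)·(2n+2)/(n+1)² · 6, which tends to 24 as n → ∞.
Convergence for |x + 7| · 24 < 1, i.e. |x + 7| < 1/24. So R = 1/24.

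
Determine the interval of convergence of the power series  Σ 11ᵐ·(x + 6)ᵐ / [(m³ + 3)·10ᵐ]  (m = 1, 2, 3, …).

Ratio test: |a_{m+1}/a_m| = [(m³ + 3)/((m+1)³ + 3)] · 11/10 → 11/10 as m → ∞.
Thus R = 1/(11/10) = 10/11.
Check x = -56/11: the series is dominated by a constant times Σ 1/m³, which converges (p = 3 > 1).
When x = -76/11, the terms are on the order of 1/m³, so the series converges absolutely by comparison with the p-series (p = 3 > 1).

[-76/11, -56/11]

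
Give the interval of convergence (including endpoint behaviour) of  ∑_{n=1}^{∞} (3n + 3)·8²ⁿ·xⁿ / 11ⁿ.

Ratio test: |a_{n+1}/a_n| = [(3(n+1) + 3)/(3n + 3)] · 64/11 → 64/11 as n → ∞.
Hence the series converges for |x| < 1/(64/11) = 11/64, so the radius of convergence is 11/64.
Endpoint x = 11/64: the terms do not tend to 0, so the series diverges.
Endpoint x = -11/64: the n-th term does not approach 0; divergence by the term test.

(-11/64, 11/64)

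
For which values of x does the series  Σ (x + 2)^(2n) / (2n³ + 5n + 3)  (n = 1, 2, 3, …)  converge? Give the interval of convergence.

[-3, -1]

Apply the ratio test: |a_{n+1}| / |a_n| = (2n³ + 5n + 3)/(2(n+1)³ + 5(n+1) + 3), which tends to 1 as n → ∞.
Writing y = (x + 2)², the series in y has radius 1, so |x + 2| < √(1) = 1 and R = 1.
Check x = -1: absolute convergence follows by limit comparison with Σ 1/n³.
When x = -3, the terms are on the order of 1/n³, so the series converges absolutely by comparison with the p-series (p = 3 > 1).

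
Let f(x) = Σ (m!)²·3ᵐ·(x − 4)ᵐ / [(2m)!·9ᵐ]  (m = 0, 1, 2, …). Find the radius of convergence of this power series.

R = 12

The ratio of consecutive coefficients is (m+1)²/[(2m+1)·(2m+2)] · 3/9 → 1/12.
Thus R = 1/(1/12) = 12.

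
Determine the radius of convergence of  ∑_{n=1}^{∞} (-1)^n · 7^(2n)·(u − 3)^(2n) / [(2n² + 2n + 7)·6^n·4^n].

R = 2√6/7

Apply the ratio test: |a_{n+1}| / |a_n| = [(2n² + 2n + 7)/(2(n+1)² + 2(n+1) + 7)] · 49/(6·4), which tends to 49/24 as n → ∞.
Since the exponent of (u − 3) increases by 2 each term, convergence requires |u − 3|² < 24/49, hence R = 2√6/7.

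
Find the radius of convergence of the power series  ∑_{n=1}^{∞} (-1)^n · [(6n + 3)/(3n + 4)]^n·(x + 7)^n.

R = 1/2

Applying the root test, |a_n|^(1/n) = (6n + 3)/(3n + 4) → 2.
Hence the series converges for |x + 7| < 1/(2) = 1/2, so the radius of convergence is 1/2.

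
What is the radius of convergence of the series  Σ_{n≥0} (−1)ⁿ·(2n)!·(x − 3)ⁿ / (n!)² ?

R = 1/4

Ratio test: |a_{n+1}/a_n| = (2n+1)·(2n+2)/(n+1)² → 4 as n → ∞.
Hence the series converges for |x − 3| < 1/(4) = 1/4, so the radius of convergence is 1/4.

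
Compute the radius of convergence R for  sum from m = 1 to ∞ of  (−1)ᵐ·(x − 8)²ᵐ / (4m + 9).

R = 1

The ratio of consecutive coefficients is (4m + 9)/(4(m+1) + 9) → 1.
Successive powers of (x − 8) differ by 2, so the series converges when |x − 8|² · 1 < 1, i.e. |x − 8| < √(1) = 1. So R = 1.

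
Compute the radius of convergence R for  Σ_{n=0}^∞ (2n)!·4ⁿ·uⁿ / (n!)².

R = 1/16

Apply the ratio test: |a_{n+1}| / |a_n| = (2n+1)·(2n+2)/(n+1)² · 4, which tends to 16 as n → ∞.
Hence the series converges for |u| < 1/(16) = 1/16, so the radius of convergence is 1/16.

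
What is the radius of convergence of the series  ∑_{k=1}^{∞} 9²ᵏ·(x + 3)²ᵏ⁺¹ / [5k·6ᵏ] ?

R = √6/9

By the ratio test, |a_{k+1}/a_k| = [5k/5(k+1)] · 81/6 → 27/2.
Since the exponent of (x + 3) increases by 2 each term, convergence requires |x + 3|² < 2/27, hence R = √6/9.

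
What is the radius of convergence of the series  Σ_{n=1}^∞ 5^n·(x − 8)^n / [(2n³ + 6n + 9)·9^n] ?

R = 9/5

Apply the ratio test: |a_{n+1}| / |a_n| = [(2n³ + 6n + 9)/(2(n+1)³ + 6(n+1) + 9)] · 5/9, which tends to 5/9 as n → ∞.
Convergence for |x − 8| · 5/9 < 1, i.e. |x − 8| < 9/5. So R = 9/5.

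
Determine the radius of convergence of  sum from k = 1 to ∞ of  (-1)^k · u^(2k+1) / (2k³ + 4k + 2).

By the ratio test, |a_{k+1}/a_k| = (2k³ + 4k + 2)/(2(k+1)³ + 4(k+1) + 2) → 1.
Successive powers of u differ by 2, so the series converges when |u|² · 1 < 1, i.e. |u| < √(1) = 1. So R = 1.

R = 1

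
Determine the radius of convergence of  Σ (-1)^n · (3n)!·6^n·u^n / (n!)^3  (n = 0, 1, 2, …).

R = 1/162

The ratio of consecutive coefficients is (3n+1)·(3n+2)·(3n+3)/(n+1)³ · 6 → 162.
Thus R = 1/(162) = 1/162.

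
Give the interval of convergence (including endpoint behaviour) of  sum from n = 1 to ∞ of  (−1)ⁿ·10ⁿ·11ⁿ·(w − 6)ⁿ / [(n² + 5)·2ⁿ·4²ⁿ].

[314/55, 346/55]

Apply the ratio test: |a_{n+1}| / |a_n| = [(n² + 5)/((n+1)² + 5)] · 10·11/(2·16), which tends to 55/16 as n → ∞.
The series converges when 55/16 · |w − 6| < 1, giving R = 16/55.
When w = 346/55, absolute convergence follows by limit comparison with Σ 1/n².
When w = 314/55, absolute convergence follows by limit comparison with Σ 1/n².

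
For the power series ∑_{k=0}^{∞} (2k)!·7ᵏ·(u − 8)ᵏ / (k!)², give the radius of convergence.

R = 1/28

Ratio test: |a_{k+1}/a_k| = (2k+1)·(2k+2)/(k+1)² · 7 → 28 as k → ∞.
Thus R = 1/(28) = 1/28.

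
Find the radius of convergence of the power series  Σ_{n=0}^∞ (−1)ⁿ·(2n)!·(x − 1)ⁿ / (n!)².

R = 1/4

The ratio of consecutive coefficients is (2n+1)·(2n+2)/(n+1)² → 4.
Convergence for |x − 1| · 4 < 1, i.e. |x − 1| < 1/4. So R = 1/4.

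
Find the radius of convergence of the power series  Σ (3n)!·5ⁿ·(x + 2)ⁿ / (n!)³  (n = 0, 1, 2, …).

By the ratio test, |a_{n+1}/a_n| = (3n+1)·(3n+2)·(3n+3)/(n+1)³ · 5 → 135.
Hence the series converges for |x + 2| < 1/(135) = 1/135, so the radius of convergence is 1/135.

R = 1/135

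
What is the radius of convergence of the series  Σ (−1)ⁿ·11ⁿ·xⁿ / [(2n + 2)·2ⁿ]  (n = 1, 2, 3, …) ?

R = 2/11

The ratio of consecutive coefficients is [(2n + 2)/(2(n+1) + 2)] · 11/2 → 11/2.
Thus R = 1/(11/2) = 2/11.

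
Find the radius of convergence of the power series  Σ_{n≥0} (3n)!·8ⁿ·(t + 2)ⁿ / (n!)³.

Apply the ratio test: |a_{n+1}| / |a_n| = (3n+1)·(3n+2)·(3n+3)/(n+1)³ · 8, which tends to 216 as n → ∞.
Convergence for |t + 2| · 216 < 1, i.e. |t + 2| < 1/216. So R = 1/216.

R = 1/216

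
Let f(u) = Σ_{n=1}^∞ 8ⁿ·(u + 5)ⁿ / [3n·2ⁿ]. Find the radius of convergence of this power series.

By the ratio test, |a_{n+1}/a_n| = [3n/3(n+1)] · 8/2 → 4.
Hence the series converges for |u + 5| < 1/(4) = 1/4, so the radius of convergence is 1/4.

R = 1/4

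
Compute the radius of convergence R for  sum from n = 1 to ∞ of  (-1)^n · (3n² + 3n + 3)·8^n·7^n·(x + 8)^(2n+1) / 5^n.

R = √70/28

By the ratio test, |a_{n+1}/a_n| = [(3(n+1)² + 3(n+1) + 3)/(3n² + 3n + 3)] · 8·7/5 → 56/5.
Writing y = (x + 8)², the series in y has radius 5/56, so |x + 8| < √(5/56) and R = √70/28.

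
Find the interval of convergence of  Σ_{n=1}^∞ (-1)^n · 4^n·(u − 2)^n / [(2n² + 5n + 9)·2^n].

[3/2, 5/2]

Ratio test: |a_{n+1}/a_n| = [(2n² + 5n + 9)/(2(n+1)² + 5(n+1) + 9)] · 4/2 → 2 as n → ∞.
The series converges when 2 · |u − 2| < 1, giving R = 1/2.
When u = 5/2, the series is dominated by a constant times Σ 1/n², which converges (p = 2 > 1).
At u = 3/2: absolute convergence follows by limit comparison with Σ 1/n².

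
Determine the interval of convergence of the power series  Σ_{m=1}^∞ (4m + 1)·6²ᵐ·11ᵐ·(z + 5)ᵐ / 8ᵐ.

(-497/99, -493/99)

Ratio test: |a_{m+1}/a_m| = [(4(m+1) + 1)/(4m + 1)] · 36·11/8 → 99/2 as m → ∞.
Hence the series converges for |z + 5| < 1/(99/2) = 2/99, so the radius of convergence is 2/99.
Endpoint z = -493/99: the terms do not tend to 0, so the series diverges.
Check z = -497/99: the terms do not tend to 0, so the series diverges.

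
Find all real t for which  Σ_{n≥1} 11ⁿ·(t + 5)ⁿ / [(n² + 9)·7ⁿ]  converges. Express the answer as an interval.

[-62/11, -48/11]

Ratio test: |a_{n+1}/a_n| = [(n² + 9)/((n+1)² + 9)] · 11/7 → 11/7 as n → ∞.
The series converges when 11/7 · |t + 5| < 1, giving R = 7/11.
At t = -48/11: the terms are on the order of 1/n², so the series converges absolutely by comparison with the p-series (p = 2 > 1).
At t = -62/11: the series is dominated by a constant times Σ 1/n², which converges (p = 2 > 1).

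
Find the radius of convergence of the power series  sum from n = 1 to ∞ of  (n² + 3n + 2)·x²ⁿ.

Apply the ratio test: |a_{n+1}| / |a_n| = ((n+1)² + 3(n+1) + 2)/(n² + 3n + 2), which tends to 1 as n → ∞.
Successive powers of x differ by 2, so the series converges when |x|² · 1 < 1, i.e. |x| < √(1) = 1. So R = 1.

R = 1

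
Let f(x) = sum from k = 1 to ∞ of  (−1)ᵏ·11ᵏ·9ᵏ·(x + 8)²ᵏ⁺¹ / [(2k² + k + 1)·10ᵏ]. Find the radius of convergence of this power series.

The ratio of consecutive coefficients is [(2k² + k + 1)/(2(k+1)² + (k+1) + 1)] · 11·9/10 → 99/10.
Writing y = (x + 8)², the series in y has radius 10/99, so |x + 8| < √(10/99) and R = √110/33.

R = √110/33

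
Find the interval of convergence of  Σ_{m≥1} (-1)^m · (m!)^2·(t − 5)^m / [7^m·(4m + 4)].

The ratio of consecutive coefficients is (m+1)² · 1/7 · (4m + 4)/(4(m+1) + 4) → ∞.
Since the ratio → ∞, the series diverges for every t ≠ 5, and R = 0.

{5}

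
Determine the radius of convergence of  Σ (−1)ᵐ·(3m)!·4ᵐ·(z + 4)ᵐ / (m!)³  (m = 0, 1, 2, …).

R = 1/108

By the ratio test, |a_{m+1}/a_m| = (3m+1)·(3m+2)·(3m+3)/(m+1)³ · 4 → 108.
Convergence for |z + 4| · 108 < 1, i.e. |z + 4| < 1/108. So R = 1/108.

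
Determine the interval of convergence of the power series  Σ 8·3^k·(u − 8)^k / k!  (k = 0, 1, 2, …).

By the ratio test, |a_{k+1}/a_k| = 8/8 · 3 · 1/(k+1) → 0.
The ratio tends to 0 regardless of u, hence R = ∞.

(−∞, ∞)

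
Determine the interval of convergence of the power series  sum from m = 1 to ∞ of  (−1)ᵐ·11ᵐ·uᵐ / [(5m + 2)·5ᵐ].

(-5/11, 5/11]

Ratio test: |a_{m+1}/a_m| = [(5m + 2)/(5(m+1) + 2)] · 11/5 → 11/5 as m → ∞.
Hence the series converges for |u| < 1/(11/5) = 5/11, so the radius of convergence is 5/11.
Endpoint u = 5/11: the terms alternate in sign and decrease monotonically to 0 in absolute value (size ~ c/m), so the alternating series test gives convergence.
At u = -5/11: the terms behave like c/m; limit comparison with the harmonic series gives divergence.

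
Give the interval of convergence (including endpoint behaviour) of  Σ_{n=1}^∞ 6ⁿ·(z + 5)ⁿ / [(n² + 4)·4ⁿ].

[-17/3, -13/3]

Apply the ratio test: |a_{n+1}| / |a_n| = [(n² + 4)/((n+1)² + 4)] · 6/4, which tends to 3/2 as n → ∞.
Convergence for |z + 5| · 3/2 < 1, i.e. |z + 5| < 2/3. So R = 2/3.
When z = -13/3, the series is dominated by a constant times Σ 1/n², which converges (p = 2 > 1).
When z = -17/3, absolute convergence follows by limit comparison with Σ 1/n².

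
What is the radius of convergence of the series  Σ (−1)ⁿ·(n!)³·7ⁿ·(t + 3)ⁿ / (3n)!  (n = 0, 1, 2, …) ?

Ratio test: |a_{n+1}/a_n| = (n+1)³/[(3n+1)·(3n+2)·(3n+3)] · 7 → 7/27 as n → ∞.
Thus R = 1/(7/27) = 27/7.

R = 27/7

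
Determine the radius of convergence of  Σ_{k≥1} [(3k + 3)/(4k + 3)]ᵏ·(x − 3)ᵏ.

Applying the root test, |a_k|^(1/k) = (3k + 3)/(4k + 3) → 3/4.
The series converges when 3/4 · |x − 3| < 1, giving R = 4/3.

R = 4/3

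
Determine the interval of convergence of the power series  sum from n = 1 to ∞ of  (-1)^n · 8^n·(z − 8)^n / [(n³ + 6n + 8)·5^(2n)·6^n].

Ratio test: |a_{n+1}/a_n| = [(n³ + 6n + 8)/((n+1)³ + 6(n+1) + 8)] · 8/(25·6) → 4/75 as n → ∞.
Hence the series converges for |z − 8| < 1/(4/75) = 75/4, so the radius of convergence is 75/4.
Check z = 107/4: absolute convergence follows by limit comparison with Σ 1/n³.
Check z = -43/4: absolute convergence follows by limit comparison with Σ 1/n³.

[-43/4, 107/4]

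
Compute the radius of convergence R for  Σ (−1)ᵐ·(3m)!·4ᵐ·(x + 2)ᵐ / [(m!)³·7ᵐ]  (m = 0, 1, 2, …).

The ratio of consecutive coefficients is (3m+1)·(3m+2)·(3m+3)/(m+1)³ · 4/7 → 108/7.
Convergence for |x + 2| · 108/7 < 1, i.e. |x + 2| < 7/108. So R = 7/108.

R = 7/108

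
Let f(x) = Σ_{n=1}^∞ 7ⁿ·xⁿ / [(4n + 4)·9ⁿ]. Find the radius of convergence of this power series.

R = 9/7

Ratio test: |a_{n+1}/a_n| = [(4n + 4)/(4(n+1) + 4)] · 7/9 → 7/9 as n → ∞.
Convergence for |x| · 7/9 < 1, i.e. |x| < 9/7. So R = 9/7.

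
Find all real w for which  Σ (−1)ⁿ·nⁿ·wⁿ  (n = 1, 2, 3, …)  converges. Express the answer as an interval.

{0}

By the Cauchy root test, |a_n|^(1/n) = n → ∞.
The root grows without bound, so R = 0 (convergence only at w = 0).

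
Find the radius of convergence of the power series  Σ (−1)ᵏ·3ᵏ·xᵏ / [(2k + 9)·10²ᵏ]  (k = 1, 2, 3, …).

Ratio test: |a_{k+1}/a_k| = [(2k + 9)/(2(k+1) + 9)] · 3/100 → 3/100 as k → ∞.
Convergence for |x| · 3/100 < 1, i.e. |x| < 100/3. So R = 100/3.

R = 100/3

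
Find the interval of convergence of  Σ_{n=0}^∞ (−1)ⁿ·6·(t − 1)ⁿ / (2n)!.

By the ratio test, |a_{n+1}/a_n| = 6/6 · 1/[(2n+1)·(2n+2)] → 0.
Since the limit is 0 < 1 for every t, the series converges on all of ℝ and R = ∞.

(−∞, ∞)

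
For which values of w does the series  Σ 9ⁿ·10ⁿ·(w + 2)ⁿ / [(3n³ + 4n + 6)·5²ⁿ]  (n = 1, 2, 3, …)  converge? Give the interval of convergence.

Apply the ratio test: |a_{n+1}| / |a_n| = [(3n³ + 4n + 6)/(3(n+1)³ + 4(n+1) + 6)] · 9·10/25, which tends to 18/5 as n → ∞.
Thus R = 1/(18/5) = 5/18.
When w = -31/18, absolute convergence follows by limit comparison with Σ 1/n³.
Endpoint w = -41/18: the terms are on the order of 1/n³, so the series converges absolutely by comparison with the p-series (p = 3 > 1).

[-41/18, -31/18]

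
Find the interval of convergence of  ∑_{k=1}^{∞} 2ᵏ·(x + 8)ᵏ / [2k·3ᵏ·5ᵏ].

[-31/2, -1/2)

Ratio test: |a_{k+1}/a_k| = [2k/2(k+1)] · 2/(3·5) → 2/15 as k → ∞.
Convergence for |x + 8| · 2/15 < 1, i.e. |x + 8| < 15/2. So R = 15/2.
At x = -1/2: comparison with the harmonic series Σ 1/k shows the series diverges.
Check x = -31/2: the terms alternate in sign and decrease monotonically to 0 in absolute value (size ~ c/k), so the alternating series test gives convergence.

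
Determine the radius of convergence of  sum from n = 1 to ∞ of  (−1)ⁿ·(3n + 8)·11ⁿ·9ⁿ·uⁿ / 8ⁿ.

R = 8/99

The ratio of consecutive coefficients is [(3(n+1) + 8)/(3n + 8)] · 11·9/8 → 99/8.
The series converges when 99/8 · |u| < 1, giving R = 8/99.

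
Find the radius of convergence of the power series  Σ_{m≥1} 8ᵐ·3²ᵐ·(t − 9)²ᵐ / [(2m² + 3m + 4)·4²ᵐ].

R = √2/3

The ratio of consecutive coefficients is [(2m² + 3m + 4)/(2(m+1)² + 3(m+1) + 4)] · 8·9/16 → 9/2.
Writing y = (t − 9)², the series in y has radius 2/9, so |t − 9| < √(2/9) and R = √2/3.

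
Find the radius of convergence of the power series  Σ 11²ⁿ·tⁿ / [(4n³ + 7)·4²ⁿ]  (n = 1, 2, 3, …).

R = 16/121

Apply the ratio test: |a_{n+1}| / |a_n| = [(4n³ + 7)/(4(n+1)³ + 7)] · 121/16, which tends to 121/16 as n → ∞.
Thus R = 1/(121/16) = 16/121.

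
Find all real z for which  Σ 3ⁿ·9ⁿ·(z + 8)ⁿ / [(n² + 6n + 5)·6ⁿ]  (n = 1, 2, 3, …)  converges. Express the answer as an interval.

[-74/9, -70/9]

Apply the ratio test: |a_{n+1}| / |a_n| = [(n² + 6n + 5)/((n+1)² + 6(n+1) + 5)] · 3·9/6, which tends to 9/2 as n → ∞.
Thus R = 1/(9/2) = 2/9.
At z = -70/9: absolute convergence follows by limit comparison with Σ 1/n².
Check z = -74/9: the series is dominated by a constant times Σ 1/n², which converges (p = 2 > 1).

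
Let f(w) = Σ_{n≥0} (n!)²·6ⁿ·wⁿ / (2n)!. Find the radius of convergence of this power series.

R = 2/3

Apply the ratio test: |a_{n+1}| / |a_n| = (n+1)²/[(2n+1)·(2n+2)] · 6, which tends to 3/2 as n → ∞.
Thus R = 1/(3/2) = 2/3.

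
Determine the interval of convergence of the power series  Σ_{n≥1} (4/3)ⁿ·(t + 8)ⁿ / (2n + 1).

[-35/4, -29/4)

Apply the ratio test: |a_{n+1}| / |a_n| = [(2n + 1)/(2(n+1) + 1)] · 4/3, which tends to 4/3 as n → ∞.
The series converges when 4/3 · |t + 8| < 1, giving R = 3/4.
When t = -29/4, the terms are asymptotic to a nonzero constant times 1/n, so the series diverges by limit comparison with Σ 1/n.
At t = -35/4: the terms alternate in sign and decrease monotonically to 0 in absolute value (size ~ c/n), so the alternating series test gives convergence.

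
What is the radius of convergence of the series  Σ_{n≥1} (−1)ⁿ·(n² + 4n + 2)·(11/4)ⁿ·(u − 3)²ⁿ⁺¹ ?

R = 2√11/11

Ratio test: |a_{n+1}/a_n| = [((n+1)² + 4(n+1) + 2)/(n² + 4n + 2)] · 11/4 → 11/4 as n → ∞.
Successive powers of (u − 3) differ by 2, so the series converges when |u − 3|² · 11/4 < 1, i.e. |u − 3| < √(4/11). So R = 2√11/11.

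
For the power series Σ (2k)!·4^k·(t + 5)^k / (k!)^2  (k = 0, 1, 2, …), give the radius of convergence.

R = 1/16

The ratio of consecutive coefficients is (2k+1)·(2k+2)/(k+1)² · 4 → 16.
Hence the series converges for |t + 5| < 1/(16) = 1/16, so the radius of convergence is 1/16.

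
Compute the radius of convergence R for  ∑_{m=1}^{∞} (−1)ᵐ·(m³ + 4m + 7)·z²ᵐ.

Apply the ratio test: |a_{m+1}| / |a_m| = ((m+1)³ + 4(m+1) + 7)/(m³ + 4m + 7), which tends to 1 as m → ∞.
Since the exponent of z increases by 2 each term, convergence requires |z|² < 1, hence R = 1.

R = 1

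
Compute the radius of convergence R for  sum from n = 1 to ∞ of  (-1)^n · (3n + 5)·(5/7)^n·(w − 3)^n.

By the ratio test, |a_{n+1}/a_n| = [(3(n+1) + 5)/(3n + 5)] · 5/7 → 5/7.
Thus R = 1/(5/7) = 7/5.

R = 7/5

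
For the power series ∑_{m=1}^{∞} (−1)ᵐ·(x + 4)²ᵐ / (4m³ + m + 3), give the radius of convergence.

The ratio of consecutive coefficients is (4m³ + m + 3)/(4(m+1)³ + (m+1) + 3) → 1.
Writing y = (x + 4)², the series in y has radius 1, so |x + 4| < √(1) = 1 and R = 1.

R = 1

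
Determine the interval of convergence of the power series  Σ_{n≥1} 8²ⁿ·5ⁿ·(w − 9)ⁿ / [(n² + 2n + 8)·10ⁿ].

[287/32, 289/32]

The ratio of consecutive coefficients is [(n² + 2n + 8)/((n+1)² + 2(n+1) + 8)] · 64·5/10 → 32.
Hence the series converges for |w − 9| < 1/(32) = 1/32, so the radius of convergence is 1/32.
At w = 289/32: absolute convergence follows by limit comparison with Σ 1/n².
Endpoint w = 287/32: the series is dominated by a constant times Σ 1/n², which converges (p = 2 > 1).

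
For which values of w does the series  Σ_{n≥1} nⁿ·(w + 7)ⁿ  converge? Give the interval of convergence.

Root test: |a_n|^(1/n) = n → ∞.
The root grows without bound, so R = 0 (convergence only at w = -7).

{-7}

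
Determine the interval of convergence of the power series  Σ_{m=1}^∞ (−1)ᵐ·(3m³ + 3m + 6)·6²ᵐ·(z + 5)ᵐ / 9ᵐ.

(-21/4, -19/4)

The ratio of consecutive coefficients is [(3(m+1)³ + 3(m+1) + 6)/(3m³ + 3m + 6)] · 36/9 → 4.
Convergence for |z + 5| · 4 < 1, i.e. |z + 5| < 1/4. So R = 1/4.
When z = -19/4, the terms have absolute value of order m³, which does not tend to 0, so the series diverges by the divergence test.
Check z = -21/4: the terms do not tend to 0, so the series diverges.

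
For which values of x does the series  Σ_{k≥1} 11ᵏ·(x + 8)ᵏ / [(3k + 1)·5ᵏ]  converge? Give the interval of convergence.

Ratio test: |a_{k+1}/a_k| = [(3k + 1)/(3(k+1) + 1)] · 11/5 → 11/5 as k → ∞.
Thus R = 1/(11/5) = 5/11.
When x = -83/11, the terms are asymptotic to a nonzero constant times 1/k, so the series diverges by limit comparison with Σ 1/k.
Check x = -93/11: an alternating series whose terms decrease to 0 in absolute value, so it converges by the Leibniz criterion.

[-93/11, -83/11)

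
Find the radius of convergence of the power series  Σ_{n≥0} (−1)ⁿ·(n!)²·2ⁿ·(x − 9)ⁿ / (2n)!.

R = 2

Apply the ratio test: |a_{n+1}| / |a_n| = (n+1)²/[(2n+1)·(2n+2)] · 2, which tends to 1/2 as n → ∞.
Thus R = 1/(1/2) = 2.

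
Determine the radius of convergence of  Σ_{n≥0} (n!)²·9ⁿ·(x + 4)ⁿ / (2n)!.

The ratio of consecutive coefficients is (n+1)²/[(2n+1)·(2n+2)] · 9 → 9/4.
Hence the series converges for |x + 4| < 1/(9/4) = 4/9, so the radius of convergence is 4/9.

R = 4/9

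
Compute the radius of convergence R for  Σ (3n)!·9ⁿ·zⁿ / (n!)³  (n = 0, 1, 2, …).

Ratio test: |a_{n+1}/a_n| = (3n+1)·(3n+2)·(3n+3)/(n+1)³ · 9 → 243 as n → ∞.
Convergence for |z| · 243 < 1, i.e. |z| < 1/243. So R = 1/243.

R = 1/243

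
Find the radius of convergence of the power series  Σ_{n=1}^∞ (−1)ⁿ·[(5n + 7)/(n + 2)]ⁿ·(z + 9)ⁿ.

Root test: |a_n|^(1/n) = (5n + 7)/(n + 2) → 5.
Hence the series converges for |z + 9| < 1/(5) = 1/5, so the radius of convergence is 1/5.

R = 1/5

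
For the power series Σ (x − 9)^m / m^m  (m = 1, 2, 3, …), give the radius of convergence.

R = ∞

By the Cauchy root test, |a_m|^(1/m) = 1/m → 0.
Since the m-th root of |a_m| tends to 0, the series converges for all real x; R = ∞.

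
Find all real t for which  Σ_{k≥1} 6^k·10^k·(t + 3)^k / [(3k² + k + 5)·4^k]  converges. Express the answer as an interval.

Apply the ratio test: |a_{k+1}| / |a_k| = [(3k² + k + 5)/(3(k+1)² + (k+1) + 5)] · 6·10/4, which tends to 15 as k → ∞.
Hence the series converges for |t + 3| < 1/(15) = 1/15, so the radius of convergence is 1/15.
When t = -44/15, the series is dominated by a constant times Σ 1/k², which converges (p = 2 > 1).
Check t = -46/15: absolute convergence follows by limit comparison with Σ 1/k².

[-46/15, -44/15]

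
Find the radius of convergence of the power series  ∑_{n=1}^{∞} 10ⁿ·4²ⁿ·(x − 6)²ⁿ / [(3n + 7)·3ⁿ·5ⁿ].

R = √6/8

Apply the ratio test: |a_{n+1}| / |a_n| = [(3n + 7)/(3(n+1) + 7)] · 10·16/(3·5), which tends to 32/3 as n → ∞.
Since the exponent of (x − 6) increases by 2 each term, convergence requires |x − 6|² < 3/32, hence R = √6/8.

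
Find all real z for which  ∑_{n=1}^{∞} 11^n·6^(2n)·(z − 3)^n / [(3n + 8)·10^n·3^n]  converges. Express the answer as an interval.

By the ratio test, |a_{n+1}/a_n| = [(3n + 8)/(3(n+1) + 8)] · 11·36/(10·3) → 66/5.
Hence the series converges for |z − 3| < 1/(66/5) = 5/66, so the radius of convergence is 5/66.
At z = 203/66: comparison with the harmonic series Σ 1/n shows the series diverges.
Endpoint z = 193/66: an alternating series whose terms decrease to 0 in absolute value, so it converges by the Leibniz criterion.

[193/66, 203/66)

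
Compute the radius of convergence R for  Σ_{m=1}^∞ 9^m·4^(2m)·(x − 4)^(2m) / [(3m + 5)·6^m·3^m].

Ratio test: |a_{m+1}/a_m| = [(3m + 5)/(3(m+1) + 5)] · 9·16/(6·3) → 8 as m → ∞.
Writing y = (x − 4)², the series in y has radius 1/8, so |x − 4| < √(1/8) and R = √2/4.

R = √2/4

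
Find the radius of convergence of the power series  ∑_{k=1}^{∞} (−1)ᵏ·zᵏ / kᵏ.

R = ∞

By the Cauchy root test, |a_k|^(1/k) = 1/k → 0.
The limit is 0 for every z, so R = ∞.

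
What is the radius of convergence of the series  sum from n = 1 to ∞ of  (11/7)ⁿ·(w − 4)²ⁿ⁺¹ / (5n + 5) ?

The ratio of consecutive coefficients is [(5n + 5)/(5(n+1) + 5)] · 11/7 → 11/7.
Writing y = (w − 4)², the series in y has radius 7/11, so |w − 4| < √(7/11) and R = √77/11.

R = √77/11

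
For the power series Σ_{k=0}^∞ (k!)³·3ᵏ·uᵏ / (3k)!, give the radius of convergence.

Ratio test: |a_{k+1}/a_k| = (k+1)³/[(3k+1)·(3k+2)·(3k+3)] · 3 → 1/9 as k → ∞.
The series converges when 1/9 · |u| < 1, giving R = 9.

R = 9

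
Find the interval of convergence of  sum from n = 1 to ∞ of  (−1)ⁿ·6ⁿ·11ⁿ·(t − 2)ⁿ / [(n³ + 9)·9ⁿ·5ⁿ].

The ratio of consecutive coefficients is [(n³ + 9)/((n+1)³ + 9)] · 6·11/(9·5) → 22/15.
Thus R = 1/(22/15) = 15/22.
When t = 59/22, absolute convergence follows by limit comparison with Σ 1/n³.
Check t = 29/22: the series is dominated by a constant times Σ 1/n³, which converges (p = 3 > 1).

[29/22, 59/22]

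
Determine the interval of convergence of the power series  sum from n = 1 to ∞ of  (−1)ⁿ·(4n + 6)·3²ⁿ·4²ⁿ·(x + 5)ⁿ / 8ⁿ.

Ratio test: |a_{n+1}/a_n| = [(4(n+1) + 6)/(4n + 6)] · 9·16/8 → 18 as n → ∞.
Thus R = 1/(18) = 1/18.
Endpoint x = -89/18: the terms do not tend to 0, so the series diverges.
At x = -91/18: the terms do not tend to 0, so the series diverges.

(-91/18, -89/18)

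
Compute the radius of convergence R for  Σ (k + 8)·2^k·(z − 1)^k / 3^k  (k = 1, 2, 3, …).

By the ratio test, |a_{k+1}/a_k| = [((k+1) + 8)/(k + 8)] · 2/3 → 2/3.
Convergence for |z − 1| · 2/3 < 1, i.e. |z − 1| < 3/2. So R = 3/2.

R = 3/2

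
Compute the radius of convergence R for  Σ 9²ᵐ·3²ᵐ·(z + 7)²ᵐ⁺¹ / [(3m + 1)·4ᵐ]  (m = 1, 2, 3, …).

R = 2/27

Ratio test: |a_{m+1}/a_m| = [(3m + 1)/(3(m+1) + 1)] · 81·9/4 → 729/4 as m → ∞.
Since the exponent of (z + 7) increases by 2 each term, convergence requires |z + 7|² < 4/729, hence R = 2/27.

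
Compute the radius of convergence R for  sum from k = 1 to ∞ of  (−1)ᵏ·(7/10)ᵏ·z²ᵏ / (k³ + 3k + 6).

R = √70/7

By the ratio test, |a_{k+1}/a_k| = [(k³ + 3k + 6)/((k+1)³ + 3(k+1) + 6)] · 7/10 → 7/10.
Since the exponent of z increases by 2 each term, convergence requires |z|² < 10/7, hence R = √70/7.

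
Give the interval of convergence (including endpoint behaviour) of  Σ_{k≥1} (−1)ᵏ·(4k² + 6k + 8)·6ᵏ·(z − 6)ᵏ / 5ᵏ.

The ratio of consecutive coefficients is [(4(k+1)² + 6(k+1) + 8)/(4k² + 6k + 8)] · 6/5 → 6/5.
The series converges when 6/5 · |z − 6| < 1, giving R = 5/6.
Endpoint z = 41/6: the terms do not tend to 0, so the series diverges.
Endpoint z = 31/6: the k-th term does not approach 0; divergence by the term test.

(31/6, 41/6)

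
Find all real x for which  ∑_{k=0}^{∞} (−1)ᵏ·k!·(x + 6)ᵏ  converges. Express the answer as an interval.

Ratio test: |a_{k+1}/a_k| = (k+1) → ∞ as k → ∞.
The ratio grows without bound, so the series diverges whenever (x + 6) ≠ 0; it converges only at x = -6. R = 0.

{-6}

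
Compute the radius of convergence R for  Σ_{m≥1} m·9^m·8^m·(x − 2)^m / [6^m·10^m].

R = 5/6

Apply the ratio test: |a_{m+1}| / |a_m| = [(m+1)/m] · 9·8/(6·10), which tends to 6/5 as m → ∞.
Thus R = 1/(6/5) = 5/6.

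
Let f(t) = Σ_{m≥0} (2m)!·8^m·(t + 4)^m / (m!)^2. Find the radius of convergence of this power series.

By the ratio test, |a_{m+1}/a_m| = (2m+1)·(2m+2)/(m+1)² · 8 → 32.
Thus R = 1/(32) = 1/32.

R = 1/32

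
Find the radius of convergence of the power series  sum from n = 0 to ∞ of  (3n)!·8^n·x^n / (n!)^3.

Ratio test: |a_{n+1}/a_n| = (3n+1)·(3n+2)·(3n+3)/(n+1)³ · 8 → 216 as n → ∞.
Hence the series converges for |x| < 1/(216) = 1/216, so the radius of convergence is 1/216.

R = 1/216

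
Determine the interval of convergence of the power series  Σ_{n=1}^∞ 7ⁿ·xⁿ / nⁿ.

Applying the root test, |a_n|^(1/n) = 7/n → 0.
Since the n-th root of |a_n| tends to 0, the series converges for all real x; R = ∞.

(−∞, ∞)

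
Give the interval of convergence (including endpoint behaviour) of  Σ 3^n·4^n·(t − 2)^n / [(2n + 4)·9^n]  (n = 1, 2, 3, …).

[5/4, 11/4)

Apply the ratio test: |a_{n+1}| / |a_n| = [(2n + 4)/(2(n+1) + 4)] · 3·4/9, which tends to 4/3 as n → ∞.
Convergence for |t − 2| · 4/3 < 1, i.e. |t − 2| < 3/4. So R = 3/4.
When t = 11/4, the terms behave like c/n; limit comparison with the harmonic series gives divergence.
At t = 5/4: convergence follows from the alternating series test (terms decrease monotonically to 0).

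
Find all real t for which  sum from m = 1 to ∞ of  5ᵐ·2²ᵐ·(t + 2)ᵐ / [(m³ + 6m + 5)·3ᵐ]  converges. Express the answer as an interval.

[-43/20, -37/20]

Ratio test: |a_{m+1}/a_m| = [(m³ + 6m + 5)/((m+1)³ + 6(m+1) + 5)] · 5·4/3 → 20/3 as m → ∞.
Thus R = 1/(20/3) = 3/20.
Endpoint t = -37/20: the series is dominated by a constant times Σ 1/m³, which converges (p = 3 > 1).
At t = -43/20: the terms are on the order of 1/m³, so the series converges absolutely by comparison with the p-series (p = 3 > 1).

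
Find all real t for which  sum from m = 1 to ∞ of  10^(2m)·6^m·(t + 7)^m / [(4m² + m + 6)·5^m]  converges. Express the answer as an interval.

Apply the ratio test: |a_{m+1}| / |a_m| = [(4m² + m + 6)/(4(m+1)² + (m+1) + 6)] · 100·6/5, which tends to 120 as m → ∞.
The series converges when 120 · |t + 7| < 1, giving R = 1/120.
Endpoint t = -839/120: absolute convergence follows by limit comparison with Σ 1/m².
At t = -841/120: the terms are on the order of 1/m², so the series converges absolutely by comparison with the p-series (p = 2 > 1).

[-841/120, -839/120]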